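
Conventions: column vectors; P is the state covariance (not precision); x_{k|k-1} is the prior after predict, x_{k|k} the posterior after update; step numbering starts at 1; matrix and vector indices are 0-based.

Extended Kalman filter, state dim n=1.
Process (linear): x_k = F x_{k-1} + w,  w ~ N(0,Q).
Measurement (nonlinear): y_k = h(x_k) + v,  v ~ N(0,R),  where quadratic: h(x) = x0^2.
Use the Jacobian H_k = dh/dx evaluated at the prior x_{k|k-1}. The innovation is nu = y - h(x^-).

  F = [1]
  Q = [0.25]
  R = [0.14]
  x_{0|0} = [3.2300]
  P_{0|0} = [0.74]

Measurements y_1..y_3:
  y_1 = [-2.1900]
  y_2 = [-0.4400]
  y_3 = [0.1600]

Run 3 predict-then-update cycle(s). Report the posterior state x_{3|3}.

step 1: x^-=[3.2300]  P^-=[0.9900]  H_jac=[6.4600]  S=[41.4543]  K=[0.1543]  nu=[-12.6229]  x^+=[1.2826]  P^+=[0.0033]
step 2: x^-=[1.2826]  P^-=[0.2533]  H_jac=[2.5652]  S=[1.8070]  K=[0.3596]  nu=[-2.0850]  x^+=[0.5327]  P^+=[0.0196]
step 3: x^-=[0.5327]  P^-=[0.2696]  H_jac=[1.0655]  S=[0.4461]  K=[0.6440]  nu=[-0.1238]  x^+=[0.4530]  P^+=[0.0846]

x_post = [0.4530]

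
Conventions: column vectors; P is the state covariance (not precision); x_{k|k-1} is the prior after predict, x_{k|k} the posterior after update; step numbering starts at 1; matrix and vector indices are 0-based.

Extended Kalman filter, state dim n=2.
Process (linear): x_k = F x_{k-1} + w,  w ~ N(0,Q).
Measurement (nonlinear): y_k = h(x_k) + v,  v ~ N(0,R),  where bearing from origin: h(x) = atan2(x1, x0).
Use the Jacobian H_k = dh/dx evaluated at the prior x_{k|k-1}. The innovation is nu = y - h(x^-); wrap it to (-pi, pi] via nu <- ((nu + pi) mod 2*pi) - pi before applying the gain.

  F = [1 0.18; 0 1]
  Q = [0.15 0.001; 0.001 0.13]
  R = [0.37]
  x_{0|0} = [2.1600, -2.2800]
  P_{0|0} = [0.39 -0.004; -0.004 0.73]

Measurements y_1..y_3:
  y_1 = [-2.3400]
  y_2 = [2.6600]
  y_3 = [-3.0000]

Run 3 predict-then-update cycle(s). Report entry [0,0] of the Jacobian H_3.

step 1: x^-=[1.7496, -2.2800]  P^-=[0.5622 0.1284; 0.1284 0.8600]  H_jac=[0.2760 0.2118]  S=[0.4664]  K=[0.3910; 0.4665]  nu=[-1.4237]  x^+=[1.1929, -2.9442]  P^+=[0.4909 0.0433; 0.0433 0.7585]
step 2: x^-=[0.6629, -2.9442]  P^-=[0.6811 0.1808; 0.1808 0.8885]  H_jac=[0.3233 0.0728]  S=[0.4544]  K=[0.5135; 0.2710]  nu=[-2.2739]  x^+=[-0.5047, -3.5604]  P^+=[0.5612 0.1176; 0.1176 0.8551]
step 3: x^-=[-1.1455, -3.5604]  P^-=[0.7813 0.2725; 0.2725 0.9851]  H_jac=[0.2545 -0.0819]  S=[0.4159]  K=[0.4245; -0.0272]  nu=[-1.1179]  x^+=[-1.6201, -3.5300]  P^+=[0.7064 0.2773; 0.2773 0.9848]

H_jac[0,0] = 0.2545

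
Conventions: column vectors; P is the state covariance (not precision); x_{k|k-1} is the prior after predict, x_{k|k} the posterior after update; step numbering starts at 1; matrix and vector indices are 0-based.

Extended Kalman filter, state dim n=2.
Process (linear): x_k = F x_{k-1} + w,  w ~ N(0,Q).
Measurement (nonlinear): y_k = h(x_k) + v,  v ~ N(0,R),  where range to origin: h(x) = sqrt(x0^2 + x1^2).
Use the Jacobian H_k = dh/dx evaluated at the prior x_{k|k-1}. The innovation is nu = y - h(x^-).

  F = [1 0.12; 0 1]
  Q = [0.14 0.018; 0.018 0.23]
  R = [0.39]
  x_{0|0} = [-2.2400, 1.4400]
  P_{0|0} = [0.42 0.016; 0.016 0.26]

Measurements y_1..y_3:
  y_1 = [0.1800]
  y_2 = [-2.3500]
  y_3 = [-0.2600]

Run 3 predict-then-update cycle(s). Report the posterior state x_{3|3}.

x_post = [0.3291, -0.0065]

step 1: x^-=[-2.0672, 1.4400]  P^-=[0.5676 0.0652; 0.0652 0.4900]  H_jac=[-0.8205 0.5716]  S=[0.8711]  K=[-0.4919; 0.2601]  nu=[-2.3393]  x^+=[-0.9166, 0.8315]  P^+=[0.3568 0.1766; 0.1766 0.4311]
step 2: x^-=[-0.8168, 0.8315]  P^-=[0.5454 0.2464; 0.2464 0.6611]  H_jac=[-0.7008 0.7134]  S=[0.7480]  K=[-0.2760; 0.3997]  nu=[-3.5156]  x^+=[0.1536, -0.5737]  P^+=[0.4885 0.3289; 0.3289 0.5416]
step 3: x^-=[0.0848, -0.5737]  P^-=[0.7152 0.4119; 0.4119 0.7716]  H_jac=[0.1462 -0.9893]  S=[1.0412]  K=[-0.2909; -0.6752]  nu=[-0.8399]  x^+=[0.3291, -0.0065]  P^+=[0.6271 0.2074; 0.2074 0.2968]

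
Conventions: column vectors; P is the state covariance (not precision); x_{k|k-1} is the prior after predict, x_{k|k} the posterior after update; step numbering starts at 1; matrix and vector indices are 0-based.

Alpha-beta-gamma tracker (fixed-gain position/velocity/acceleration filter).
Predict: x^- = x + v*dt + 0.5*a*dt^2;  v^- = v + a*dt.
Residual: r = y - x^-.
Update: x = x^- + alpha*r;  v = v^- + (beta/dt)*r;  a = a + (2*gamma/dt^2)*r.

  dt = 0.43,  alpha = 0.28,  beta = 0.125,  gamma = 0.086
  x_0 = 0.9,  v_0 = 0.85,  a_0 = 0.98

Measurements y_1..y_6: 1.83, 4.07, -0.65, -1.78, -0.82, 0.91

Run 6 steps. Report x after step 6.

step 1: x_pred=1.3561  r=0.4739  x^+=1.4888  v^+=1.4092  a^+=1.4208
step 2: x_pred=2.2261  r=1.8439  x^+=2.7424  v^+=2.5561  a^+=3.1361
step 3: x_pred=4.1315  r=-4.7815  x^+=2.7926  v^+=2.5147  a^+=-1.3118
step 4: x_pred=3.7527  r=-5.5327  x^+=2.2035  v^+=0.3423  a^+=-6.4585
step 5: x_pred=1.7537  r=-2.5737  x^+=1.0330  v^+=-3.1830  a^+=-8.8526
step 6: x_pred=-1.1541  r=2.0641  x^+=-0.5761  v^+=-6.3896  a^+=-6.9325

x_post = -0.5761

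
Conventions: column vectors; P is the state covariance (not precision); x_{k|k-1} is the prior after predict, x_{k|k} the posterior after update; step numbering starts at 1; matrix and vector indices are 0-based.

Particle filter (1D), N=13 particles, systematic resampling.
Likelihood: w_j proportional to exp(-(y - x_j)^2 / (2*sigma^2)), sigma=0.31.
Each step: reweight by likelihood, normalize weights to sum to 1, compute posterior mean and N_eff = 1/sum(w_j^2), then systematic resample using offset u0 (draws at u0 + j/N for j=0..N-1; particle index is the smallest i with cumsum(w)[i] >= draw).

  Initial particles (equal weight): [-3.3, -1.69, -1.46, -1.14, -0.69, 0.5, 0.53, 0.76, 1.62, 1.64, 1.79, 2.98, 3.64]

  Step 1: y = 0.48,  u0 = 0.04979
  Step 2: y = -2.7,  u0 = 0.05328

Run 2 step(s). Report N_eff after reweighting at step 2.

step 1: w=[0.0000, 0.0000, 0.0000, 0.0000, 0.0003, 0.3761, 0.3721, 0.2507, 0.0004, 0.0003, 0.0000, 0.0000, 0.0000]  mean=0.5769  Neff=2.9176  idx=[5, 5, 5, 5, 5, 6, 6, 6, 6, 6, 7, 7, 7]
step 2: w=[0.1463, 0.1463, 0.1463, 0.1463, 0.1463, 0.0536, 0.0536, 0.0536, 0.0536, 0.0536, 0.0000, 0.0000, 0.0000]  mean=0.5081  Neff=8.2322  idx=[0, 0, 1, 1, 2, 2, 3, 4, 4, 5, 6, 8, 9]

N_eff = 8.2322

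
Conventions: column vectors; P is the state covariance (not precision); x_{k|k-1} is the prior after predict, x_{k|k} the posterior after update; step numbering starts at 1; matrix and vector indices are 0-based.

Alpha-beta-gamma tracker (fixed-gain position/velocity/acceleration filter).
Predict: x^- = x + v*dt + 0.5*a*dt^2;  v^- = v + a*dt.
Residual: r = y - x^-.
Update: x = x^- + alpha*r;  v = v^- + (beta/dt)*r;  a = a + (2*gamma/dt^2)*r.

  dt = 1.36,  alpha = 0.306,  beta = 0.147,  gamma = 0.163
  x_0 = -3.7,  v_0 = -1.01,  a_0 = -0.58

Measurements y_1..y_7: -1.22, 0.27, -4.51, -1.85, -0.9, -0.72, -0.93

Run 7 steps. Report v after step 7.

v_post = 0.5558

step 1: x_pred=-5.6100  r=4.3900  x^+=-4.2666  v^+=-1.3243  a^+=0.1938
step 2: x_pred=-5.8885  r=6.1585  x^+=-4.0040  v^+=-0.3951  a^+=1.2792
step 3: x_pred=-3.3584  r=-1.1516  x^+=-3.7108  v^+=1.2201  a^+=1.0762
step 4: x_pred=-1.0561  r=-0.7939  x^+=-1.2990  v^+=2.5980  a^+=0.9363
step 5: x_pred=3.1001  r=-4.0001  x^+=1.8761  v^+=3.4390  a^+=0.2313
step 6: x_pred=6.7670  r=-7.4870  x^+=4.4760  v^+=2.9443  a^+=-1.0884
step 7: x_pred=7.4737  r=-8.4037  x^+=4.9021  v^+=0.5558  a^+=-2.5695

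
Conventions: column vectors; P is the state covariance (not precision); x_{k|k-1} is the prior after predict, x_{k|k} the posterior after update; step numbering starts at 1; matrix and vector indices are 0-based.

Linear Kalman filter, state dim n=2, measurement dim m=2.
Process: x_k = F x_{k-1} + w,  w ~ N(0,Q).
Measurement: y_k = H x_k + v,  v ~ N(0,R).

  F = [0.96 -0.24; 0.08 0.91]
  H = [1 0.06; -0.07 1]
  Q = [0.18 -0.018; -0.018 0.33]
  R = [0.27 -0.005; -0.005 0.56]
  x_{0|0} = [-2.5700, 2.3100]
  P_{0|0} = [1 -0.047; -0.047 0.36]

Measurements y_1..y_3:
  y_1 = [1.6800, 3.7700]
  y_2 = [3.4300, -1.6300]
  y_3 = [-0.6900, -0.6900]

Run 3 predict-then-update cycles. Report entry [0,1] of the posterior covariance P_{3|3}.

P_post[0,1] = -0.0240

step 1: x^-=[-3.0216, 1.8965]  P^-=[1.1440 -0.0600; -0.0600 0.6277]  S=[1.4091 -0.1071; -0.1071 1.2017]  K=[0.8059 -0.0447; 0.0243 0.5280]  nu=[4.5878, 1.6620]  x^+=[0.6016, 2.8855]  P^+=[0.2187 -0.0138; -0.0138 0.2946]
step 2: x^-=[-0.1150, 2.6740]  P^-=[0.4048 -0.0773; -0.0773 0.5733]  S=[0.6676 -0.0759; -0.0759 1.1462]  K=[0.5934 -0.0529; -0.0069 0.5045]  nu=[3.3846, -4.3120]  x^+=[2.1214, 0.4752]  P^+=[0.1618 -0.0212; -0.0212 0.2811]
step 3: x^-=[1.9225, 0.6022]  P^-=[0.3551 -0.0851; -0.0851 0.5607]  S=[0.6169 -0.0810; -0.0810 1.1344]  K=[0.5598 -0.0570; -0.0180 0.4983]  nu=[-2.6486, -1.1576]  x^+=[0.5057, 0.0732]  P^+=[0.1529 -0.0240; -0.0240 0.2774]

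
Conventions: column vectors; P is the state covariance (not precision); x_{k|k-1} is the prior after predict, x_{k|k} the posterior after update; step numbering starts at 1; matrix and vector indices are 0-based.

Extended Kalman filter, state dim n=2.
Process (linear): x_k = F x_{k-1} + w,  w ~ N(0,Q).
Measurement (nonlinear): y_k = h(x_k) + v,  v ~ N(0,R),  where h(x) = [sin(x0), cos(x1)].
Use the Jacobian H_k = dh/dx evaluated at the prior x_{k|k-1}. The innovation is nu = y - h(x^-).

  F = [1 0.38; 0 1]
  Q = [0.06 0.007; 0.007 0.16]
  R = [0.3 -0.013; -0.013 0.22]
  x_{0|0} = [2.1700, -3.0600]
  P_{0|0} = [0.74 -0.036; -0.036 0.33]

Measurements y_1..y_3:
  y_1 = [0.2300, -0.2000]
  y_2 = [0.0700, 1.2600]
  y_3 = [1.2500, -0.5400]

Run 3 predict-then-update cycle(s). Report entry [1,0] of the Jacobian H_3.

H_jac[1,0] = 0.0000

step 1: x^-=[1.0072, -3.0600]  P^-=[0.8203 0.0964; 0.0964 0.4900]  H_jac=[0.5342 0.0000; 0.0000 0.0815]  S=[0.5341 -0.0088; -0.0088 0.2233]  K=[0.8216 0.0676; 0.0994 0.1828]  nu=[-0.6153, 0.7967]  x^+=[0.5555, -2.9756]  P^+=[0.4597 0.0514; 0.0514 0.4776]
step 2: x^-=[-0.5752, -2.9756]  P^-=[0.6277 0.2399; 0.2399 0.6376]  H_jac=[0.8391 0.0000; 0.0000 0.1653]  S=[0.7420 0.0203; 0.0203 0.2374]  K=[0.7070 0.1066; 0.2597 0.4217]  nu=[0.6140, 2.2462]  x^+=[0.0984, -1.8689]  P^+=[0.2511 0.0863; 0.0863 0.5409]
step 3: x^-=[-0.6117, -1.8689]  P^-=[0.4548 0.2989; 0.2989 0.7009]  H_jac=[0.8186 0.0000; 0.0000 0.9559]  S=[0.6048 0.2209; 0.2209 0.8604]  K=[0.5455 0.1920; 0.1326 0.7446]  nu=[1.8243, -0.2463]  x^+=[0.3362, -1.8104]  P^+=[0.1969 0.0368; 0.0368 0.1696]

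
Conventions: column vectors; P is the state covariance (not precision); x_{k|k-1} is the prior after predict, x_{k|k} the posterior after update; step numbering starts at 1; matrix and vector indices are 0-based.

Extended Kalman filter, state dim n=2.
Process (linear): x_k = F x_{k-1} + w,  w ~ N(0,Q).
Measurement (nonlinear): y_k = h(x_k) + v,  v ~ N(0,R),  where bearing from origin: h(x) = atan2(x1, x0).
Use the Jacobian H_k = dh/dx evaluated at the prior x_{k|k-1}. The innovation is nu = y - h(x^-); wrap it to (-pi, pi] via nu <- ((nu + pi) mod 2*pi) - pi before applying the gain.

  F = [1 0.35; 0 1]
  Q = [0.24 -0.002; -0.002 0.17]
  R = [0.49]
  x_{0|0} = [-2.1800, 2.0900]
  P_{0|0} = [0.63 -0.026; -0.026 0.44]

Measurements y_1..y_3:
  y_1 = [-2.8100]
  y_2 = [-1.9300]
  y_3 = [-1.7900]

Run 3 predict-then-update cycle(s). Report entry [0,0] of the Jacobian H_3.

H_jac[0,0] = -0.1355

step 1: x^-=[-1.4485, 2.0900]  P^-=[0.9057 0.1260; 0.1260 0.6100]  H_jac=[-0.3232 -0.2240]  S=[0.6335]  K=[-0.5067; -0.2800]  nu=[1.2963]  x^+=[-2.1053, 1.7270]  P^+=[0.7431 0.0361; 0.0361 0.5603]
step 2: x^-=[-1.5009, 1.7270]  P^-=[1.0770 0.2302; 0.2302 0.7303]  H_jac=[-0.3299 -0.2867]  S=[0.7108]  K=[-0.5927; -0.4014]  nu=[2.0669]  x^+=[-2.7260, 0.8973]  P^+=[0.8273 0.0611; 0.0611 0.6158]
step 3: x^-=[-2.4119, 0.8973]  P^-=[1.1855 0.2747; 0.2747 0.7858]  H_jac=[-0.1355 -0.3642]  S=[0.6431]  K=[-0.4053; -0.5029]  nu=[1.7077]  x^+=[-3.1041, 0.0385]  P^+=[1.0799 0.1436; 0.1436 0.6232]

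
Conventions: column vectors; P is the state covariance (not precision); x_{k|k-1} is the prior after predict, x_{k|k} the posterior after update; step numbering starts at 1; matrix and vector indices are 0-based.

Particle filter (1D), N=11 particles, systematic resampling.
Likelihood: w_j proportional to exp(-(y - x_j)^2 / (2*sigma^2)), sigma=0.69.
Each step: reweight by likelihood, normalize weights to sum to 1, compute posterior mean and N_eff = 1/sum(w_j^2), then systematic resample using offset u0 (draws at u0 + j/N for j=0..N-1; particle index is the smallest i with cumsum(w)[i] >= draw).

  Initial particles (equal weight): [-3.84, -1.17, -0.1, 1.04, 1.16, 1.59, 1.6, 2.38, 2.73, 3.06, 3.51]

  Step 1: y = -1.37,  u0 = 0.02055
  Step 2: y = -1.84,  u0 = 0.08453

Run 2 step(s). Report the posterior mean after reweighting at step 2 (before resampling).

step 1: w=[0.0014, 0.8353, 0.1601, 0.0020, 0.0010, 0.0001, 0.0001, 0.0000, 0.0000, 0.0000, 0.0000]  mean=-0.9953  Neff=1.3825  idx=[1, 1, 1, 1, 1, 1, 1, 1, 1, 2, 2]
step 2: w=[0.1095, 0.1095, 0.1095, 0.1095, 0.1095, 0.1095, 0.1095, 0.1095, 0.1095, 0.0073, 0.0073]  mean=-1.1544  Neff=9.2595  idx=[0, 1, 2, 3, 4, 4, 5, 6, 7, 8, 10]

post_mean = -1.1544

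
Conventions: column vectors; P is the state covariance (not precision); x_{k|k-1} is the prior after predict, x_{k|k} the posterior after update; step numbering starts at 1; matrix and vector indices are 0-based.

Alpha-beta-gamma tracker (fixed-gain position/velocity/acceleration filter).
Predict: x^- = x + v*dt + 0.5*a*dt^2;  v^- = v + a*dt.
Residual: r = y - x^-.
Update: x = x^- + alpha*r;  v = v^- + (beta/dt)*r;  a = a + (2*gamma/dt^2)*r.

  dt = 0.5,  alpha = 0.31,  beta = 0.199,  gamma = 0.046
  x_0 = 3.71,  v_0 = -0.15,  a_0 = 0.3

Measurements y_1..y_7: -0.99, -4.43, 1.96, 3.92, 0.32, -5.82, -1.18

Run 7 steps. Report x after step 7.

step 1: x_pred=3.6725  r=-4.6625  x^+=2.2271  v^+=-1.8557  a^+=-1.4158
step 2: x_pred=1.1223  r=-5.5523  x^+=-0.5989  v^+=-4.7734  a^+=-3.4591
step 3: x_pred=-3.4180  r=5.3780  x^+=-1.7508  v^+=-4.3625  a^+=-1.4800
step 4: x_pred=-4.1170  r=8.0370  x^+=-1.6256  v^+=-1.9037  a^+=1.4777
step 5: x_pred=-2.3927  r=2.7127  x^+=-1.5518  v^+=-0.0852  a^+=2.4760
step 6: x_pred=-1.2849  r=-4.5351  x^+=-2.6908  v^+=-0.6522  a^+=0.8070
step 7: x_pred=-2.9160  r=1.7360  x^+=-2.3778  v^+=0.4422  a^+=1.4459

x_post = -2.3778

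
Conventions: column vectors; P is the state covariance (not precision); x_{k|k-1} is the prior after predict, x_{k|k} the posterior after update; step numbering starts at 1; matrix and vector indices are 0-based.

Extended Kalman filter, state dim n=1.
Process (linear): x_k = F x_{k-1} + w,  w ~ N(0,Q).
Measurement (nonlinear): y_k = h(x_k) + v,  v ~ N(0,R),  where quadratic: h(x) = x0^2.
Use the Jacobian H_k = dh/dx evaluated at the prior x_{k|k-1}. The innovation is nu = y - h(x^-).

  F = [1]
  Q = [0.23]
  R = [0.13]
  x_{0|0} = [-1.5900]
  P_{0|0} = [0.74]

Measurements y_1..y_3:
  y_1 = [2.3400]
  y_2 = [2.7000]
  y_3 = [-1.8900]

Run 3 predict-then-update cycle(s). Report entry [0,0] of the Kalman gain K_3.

K[0,0] = -0.2903

step 1: x^-=[-1.5900]  P^-=[0.9700]  H_jac=[-3.1800]  S=[9.9390]  K=[-0.3104]  nu=[-0.1881]  x^+=[-1.5316]  P^+=[0.0127]
step 2: x^-=[-1.5316]  P^-=[0.2427]  H_jac=[-3.0632]  S=[2.4073]  K=[-0.3088]  nu=[0.3541]  x^+=[-1.6410]  P^+=[0.0131]
step 3: x^-=[-1.6410]  P^-=[0.2431]  H_jac=[-3.2820]  S=[2.7486]  K=[-0.2903]  nu=[-4.5828]  x^+=[-0.3107]  P^+=[0.0115]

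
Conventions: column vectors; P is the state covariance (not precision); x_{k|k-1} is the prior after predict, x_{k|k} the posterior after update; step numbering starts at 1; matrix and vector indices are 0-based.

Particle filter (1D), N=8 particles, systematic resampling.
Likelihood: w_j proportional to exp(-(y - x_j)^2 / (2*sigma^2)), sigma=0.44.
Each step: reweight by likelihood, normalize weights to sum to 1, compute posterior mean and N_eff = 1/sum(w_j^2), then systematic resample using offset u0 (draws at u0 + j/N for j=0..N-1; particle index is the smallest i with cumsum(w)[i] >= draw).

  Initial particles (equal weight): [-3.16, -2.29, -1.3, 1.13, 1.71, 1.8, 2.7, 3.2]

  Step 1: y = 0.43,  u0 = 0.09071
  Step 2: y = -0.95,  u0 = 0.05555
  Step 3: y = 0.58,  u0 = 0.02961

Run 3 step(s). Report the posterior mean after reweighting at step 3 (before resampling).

step 1: w=[0.0000, 0.0000, 0.0014, 0.9252, 0.0477, 0.0257, 0.0000, 0.0000]  mean=1.1714  Neff=1.1644  idx=[3, 3, 3, 3, 3, 3, 3, 4]
step 2: w=[0.1428, 0.1428, 0.1428, 0.1428, 0.1428, 0.1428, 0.1428, 0.0001]  mean=1.1301  Neff=7.0016  idx=[0, 1, 2, 3, 3, 4, 5, 6]
step 3: w=[0.1250, 0.1250, 0.1250, 0.1250, 0.1250, 0.1250, 0.1250, 0.1250]  mean=1.1300  Neff=8.0000  idx=[0, 1, 2, 3, 4, 5, 6, 7]

post_mean = 1.1300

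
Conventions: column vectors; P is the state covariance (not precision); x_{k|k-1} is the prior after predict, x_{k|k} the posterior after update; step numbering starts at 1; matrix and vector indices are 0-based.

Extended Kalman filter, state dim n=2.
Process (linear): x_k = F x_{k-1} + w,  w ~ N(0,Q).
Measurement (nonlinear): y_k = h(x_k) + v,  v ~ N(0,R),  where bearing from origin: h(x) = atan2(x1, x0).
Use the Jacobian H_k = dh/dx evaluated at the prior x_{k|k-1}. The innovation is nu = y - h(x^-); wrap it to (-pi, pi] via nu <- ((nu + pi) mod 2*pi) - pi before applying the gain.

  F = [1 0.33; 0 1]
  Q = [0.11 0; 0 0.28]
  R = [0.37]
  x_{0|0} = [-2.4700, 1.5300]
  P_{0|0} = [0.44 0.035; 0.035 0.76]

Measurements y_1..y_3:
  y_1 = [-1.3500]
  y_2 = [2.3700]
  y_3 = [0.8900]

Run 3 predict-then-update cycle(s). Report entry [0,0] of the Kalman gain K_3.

K[0,0] = -0.4668

step 1: x^-=[-1.9651, 1.5300]  P^-=[0.6559 0.2858; 0.2858 1.0400]  H_jac=[-0.2467 -0.3168]  S=[0.5590]  K=[-0.4514; -0.7156]  nu=[2.4531]  x^+=[-3.0725, -0.2254]  P^+=[0.5420 0.1052; 0.1052 0.7538]
step 2: x^-=[-3.1469, -0.2254]  P^-=[0.8035 0.3540; 0.3540 1.0338]  H_jac=[0.0226 -0.3162]  S=[0.4687]  K=[-0.2000; -0.6802]  nu=[-0.8431]  x^+=[-2.9783, 0.3481]  P^+=[0.7848 0.2902; 0.2902 0.8169]
step 3: x^-=[-2.8635, 0.3481]  P^-=[1.1753 0.5598; 0.5598 1.0969]  H_jac=[-0.0418 -0.3441]  S=[0.5181]  K=[-0.4668; -0.7738]  nu=[-2.1306]  x^+=[-1.8690, 1.9968]  P^+=[1.0624 0.3727; 0.3727 0.7867]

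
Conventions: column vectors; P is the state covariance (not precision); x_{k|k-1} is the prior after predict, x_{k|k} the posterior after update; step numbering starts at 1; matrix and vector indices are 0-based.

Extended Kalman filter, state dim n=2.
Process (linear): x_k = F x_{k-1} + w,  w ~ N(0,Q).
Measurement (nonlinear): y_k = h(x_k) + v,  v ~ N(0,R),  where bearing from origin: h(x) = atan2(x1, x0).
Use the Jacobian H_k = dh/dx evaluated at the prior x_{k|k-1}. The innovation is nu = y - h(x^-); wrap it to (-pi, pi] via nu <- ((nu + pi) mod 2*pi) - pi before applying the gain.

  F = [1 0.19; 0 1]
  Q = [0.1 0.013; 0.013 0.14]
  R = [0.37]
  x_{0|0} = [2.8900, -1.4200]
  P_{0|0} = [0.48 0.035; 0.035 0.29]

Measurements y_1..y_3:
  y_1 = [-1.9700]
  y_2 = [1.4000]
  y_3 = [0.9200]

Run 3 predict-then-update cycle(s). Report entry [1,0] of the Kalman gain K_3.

K[1,0] = 0.4640

step 1: x^-=[2.6202, -1.4200]  P^-=[0.6038 0.1031; 0.1031 0.4300]  H_jac=[0.1599 0.2950]  S=[0.4326]  K=[0.2935; 0.3314]  nu=[-1.4734]  x^+=[2.1878, -1.9082]  P^+=[0.5665 0.0610; 0.0610 0.3825]
step 2: x^-=[1.8253, -1.9082]  P^-=[0.7035 0.1467; 0.1467 0.5225]  H_jac=[0.2737 0.2618]  S=[0.4795]  K=[0.4816; 0.3690]  nu=[2.2076]  x^+=[2.8885, -1.0937]  P^+=[0.5923 0.0615; 0.0615 0.4572]
step 3: x^-=[2.6807, -1.0937]  P^-=[0.7322 0.1614; 0.1614 0.5972]  H_jac=[0.1305 0.3198]  S=[0.4570]  K=[0.3220; 0.4640]  nu=[1.3074]  x^+=[3.1016, -0.4870]  P^+=[0.6848 0.0931; 0.0931 0.4988]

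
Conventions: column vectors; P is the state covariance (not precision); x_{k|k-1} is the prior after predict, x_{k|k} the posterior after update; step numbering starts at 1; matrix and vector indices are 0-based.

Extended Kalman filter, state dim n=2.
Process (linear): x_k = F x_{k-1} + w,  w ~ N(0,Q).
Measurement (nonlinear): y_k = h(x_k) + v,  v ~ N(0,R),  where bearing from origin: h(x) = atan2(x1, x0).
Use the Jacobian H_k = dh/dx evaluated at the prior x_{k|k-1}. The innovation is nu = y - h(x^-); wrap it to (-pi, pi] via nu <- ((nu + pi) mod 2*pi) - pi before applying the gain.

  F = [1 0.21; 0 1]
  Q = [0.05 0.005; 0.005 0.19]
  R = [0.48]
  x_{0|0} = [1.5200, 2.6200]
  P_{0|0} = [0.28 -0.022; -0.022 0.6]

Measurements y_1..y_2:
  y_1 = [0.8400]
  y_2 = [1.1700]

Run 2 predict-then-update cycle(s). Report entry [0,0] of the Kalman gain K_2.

K[0,0] = -0.0689

step 1: x^-=[2.0702, 2.6200]  P^-=[0.3472 0.1090; 0.1090 0.7900]  H_jac=[-0.2350 0.1857]  S=[0.5169]  K=[-0.1187; 0.2342]  nu=[-0.0621]  x^+=[2.0776, 2.6055]  P^+=[0.3399 0.1234; 0.1234 0.7616]
step 2: x^-=[2.6247, 2.6055]  P^-=[0.4753 0.2883; 0.2883 0.9516]  H_jac=[-0.1905 0.1919]  S=[0.5112]  K=[-0.0689; 0.2498]  nu=[0.3883]  x^+=[2.5980, 2.7024]  P^+=[0.4729 0.2971; 0.2971 0.9197]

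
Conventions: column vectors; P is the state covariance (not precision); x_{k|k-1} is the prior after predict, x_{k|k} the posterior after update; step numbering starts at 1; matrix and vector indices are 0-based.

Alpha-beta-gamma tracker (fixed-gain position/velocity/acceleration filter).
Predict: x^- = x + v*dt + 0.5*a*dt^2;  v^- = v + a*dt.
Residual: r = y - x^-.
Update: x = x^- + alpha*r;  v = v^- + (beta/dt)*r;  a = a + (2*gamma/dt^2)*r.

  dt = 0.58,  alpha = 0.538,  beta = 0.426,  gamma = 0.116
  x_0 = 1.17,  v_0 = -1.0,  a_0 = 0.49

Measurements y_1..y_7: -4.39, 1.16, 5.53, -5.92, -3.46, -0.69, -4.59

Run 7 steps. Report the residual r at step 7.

step 1: x_pred=0.6724  r=-5.0624  x^+=-2.0512  v^+=-4.4341  a^+=-3.0013
step 2: x_pred=-5.1277  r=6.2877  x^+=-1.7449  v^+=-1.5566  a^+=1.3350
step 3: x_pred=-2.4232  r=7.9532  x^+=1.8556  v^+=5.0592  a^+=6.8200
step 4: x_pred=5.9371  r=-11.8571  x^+=-0.4420  v^+=0.3060  a^+=-1.3573
step 5: x_pred=-0.4928  r=-2.9672  x^+=-2.0892  v^+=-2.6606  a^+=-3.4036
step 6: x_pred=-4.2048  r=3.5148  x^+=-2.3138  v^+=-2.0531  a^+=-0.9796
step 7: x_pred=-3.6694  r=-0.9206  x^+=-4.1647  v^+=-3.2975  a^+=-1.6145

resid = -0.9206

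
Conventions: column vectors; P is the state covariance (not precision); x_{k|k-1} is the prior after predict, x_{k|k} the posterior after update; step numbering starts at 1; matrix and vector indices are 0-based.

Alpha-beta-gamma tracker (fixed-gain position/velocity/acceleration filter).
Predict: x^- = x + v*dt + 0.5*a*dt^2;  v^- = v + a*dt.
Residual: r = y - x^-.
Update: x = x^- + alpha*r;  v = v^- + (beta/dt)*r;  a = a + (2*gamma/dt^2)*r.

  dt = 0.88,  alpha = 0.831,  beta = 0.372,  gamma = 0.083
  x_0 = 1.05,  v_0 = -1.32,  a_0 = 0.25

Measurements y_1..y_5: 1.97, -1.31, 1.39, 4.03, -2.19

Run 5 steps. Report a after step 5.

step 1: x_pred=-0.0148  r=1.9848  x^+=1.6346  v^+=-0.2610  a^+=0.6755
step 2: x_pred=1.6665  r=-2.9765  x^+=-0.8070  v^+=-0.9248  a^+=0.0374
step 3: x_pred=-1.6063  r=2.9963  x^+=0.8836  v^+=0.3748  a^+=0.6797
step 4: x_pred=1.4766  r=2.5534  x^+=3.5985  v^+=2.0523  a^+=1.2271
step 5: x_pred=5.8796  r=-8.0696  x^+=-0.8262  v^+=-0.2791  a^+=-0.5027

a_post = -0.5027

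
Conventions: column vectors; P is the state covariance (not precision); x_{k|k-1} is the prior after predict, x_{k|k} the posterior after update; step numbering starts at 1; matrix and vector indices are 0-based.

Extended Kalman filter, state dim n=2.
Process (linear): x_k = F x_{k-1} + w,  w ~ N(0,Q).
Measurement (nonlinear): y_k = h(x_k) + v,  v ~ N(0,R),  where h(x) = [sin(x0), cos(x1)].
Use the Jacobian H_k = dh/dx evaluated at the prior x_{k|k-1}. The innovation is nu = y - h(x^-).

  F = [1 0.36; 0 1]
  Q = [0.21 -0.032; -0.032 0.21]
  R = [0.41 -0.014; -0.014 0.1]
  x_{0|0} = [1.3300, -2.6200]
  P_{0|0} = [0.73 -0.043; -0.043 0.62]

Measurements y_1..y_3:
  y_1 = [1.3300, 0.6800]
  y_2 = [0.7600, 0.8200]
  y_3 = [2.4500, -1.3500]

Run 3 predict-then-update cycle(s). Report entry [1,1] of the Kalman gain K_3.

K[1,1] = 1.0371

step 1: x^-=[0.3868, -2.6200]  P^-=[0.9894 0.1482; 0.1482 0.8300]  H_jac=[0.9261 0.0000; 0.0000 0.4983]  S=[1.2586 0.0544; 0.0544 0.3061]  K=[0.7232 0.1128; 0.0511 1.3422]  nu=[0.9528, 1.5470]  x^+=[1.2502, -0.4950]  P^+=[0.3184 0.0023; 0.0023 0.2679]
step 2: x^-=[1.0720, -0.4950]  P^-=[0.5648 0.0668; 0.0668 0.4779]  H_jac=[0.4783 0.0000; 0.0000 0.4750]  S=[0.5392 0.0012; 0.0012 0.2078]  K=[0.5007 0.1498; 0.0569 1.0920]  nu=[-0.1182, -0.0600]  x^+=[1.0039, -0.5672]  P^+=[0.4248 0.0168; 0.0168 0.2282]
step 3: x^-=[0.7997, -0.5672]  P^-=[0.6765 0.0669; 0.0669 0.4382]  H_jac=[0.6969 0.0000; 0.0000 0.5373]  S=[0.7386 0.0111; 0.0111 0.2265]  K=[0.6364 0.1277; 0.0476 1.0371]  nu=[1.7329, -2.1934]  x^+=[1.6224, -2.7596]  P^+=[0.3718 0.0072; 0.0072 0.1918]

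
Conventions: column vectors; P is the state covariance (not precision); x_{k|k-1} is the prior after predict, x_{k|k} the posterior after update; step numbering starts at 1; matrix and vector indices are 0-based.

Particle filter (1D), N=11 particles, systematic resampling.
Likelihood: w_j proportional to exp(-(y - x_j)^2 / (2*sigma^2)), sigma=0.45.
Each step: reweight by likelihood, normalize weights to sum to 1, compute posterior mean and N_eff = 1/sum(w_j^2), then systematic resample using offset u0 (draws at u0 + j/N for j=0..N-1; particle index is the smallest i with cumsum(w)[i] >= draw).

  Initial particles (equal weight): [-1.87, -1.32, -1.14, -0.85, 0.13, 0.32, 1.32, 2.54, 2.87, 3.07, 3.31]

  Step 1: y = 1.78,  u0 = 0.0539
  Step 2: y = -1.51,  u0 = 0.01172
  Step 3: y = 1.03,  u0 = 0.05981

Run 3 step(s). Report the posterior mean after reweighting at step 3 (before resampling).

step 1: w=[0.0000, 0.0000, 0.0000, 0.0000, 0.0013, 0.0057, 0.6500, 0.2633, 0.0583, 0.0180, 0.0034]  mean=1.7626  Neff=2.0178  idx=[6, 6, 6, 6, 6, 6, 6, 7, 7, 7, 8]
step 2: w=[0.1429, 0.1429, 0.1429, 0.1429, 0.1429, 0.1429, 0.1429, 0.0000, 0.0000, 0.0000, 0.0000]  mean=1.3200  Neff=7.0000  idx=[0, 0, 1, 1, 2, 3, 3, 4, 5, 5, 6]
step 3: w=[0.0909, 0.0909, 0.0909, 0.0909, 0.0909, 0.0909, 0.0909, 0.0909, 0.0909, 0.0909, 0.0909]  mean=1.3200  Neff=11.0000  idx=[0, 1, 2, 3, 4, 5, 6, 7, 8, 9, 10]

post_mean = 1.3200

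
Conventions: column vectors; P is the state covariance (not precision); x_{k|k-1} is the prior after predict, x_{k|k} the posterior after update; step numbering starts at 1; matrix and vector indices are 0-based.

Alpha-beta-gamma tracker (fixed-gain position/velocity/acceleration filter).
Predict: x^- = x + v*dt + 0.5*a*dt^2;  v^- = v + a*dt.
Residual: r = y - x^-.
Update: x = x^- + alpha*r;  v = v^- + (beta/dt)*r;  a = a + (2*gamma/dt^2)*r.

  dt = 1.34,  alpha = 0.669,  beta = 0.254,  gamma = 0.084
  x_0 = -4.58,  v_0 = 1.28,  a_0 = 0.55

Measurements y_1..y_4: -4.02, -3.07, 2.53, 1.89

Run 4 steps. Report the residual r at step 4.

step 1: x_pred=-2.3710  r=-1.6490  x^+=-3.4742  v^+=1.7044  a^+=0.3957
step 2: x_pred=-0.8350  r=-2.2350  x^+=-2.3302  v^+=1.8110  a^+=0.1866
step 3: x_pred=0.2641  r=2.2659  x^+=1.7800  v^+=2.4906  a^+=0.3986
step 4: x_pred=5.4752  r=-3.5852  x^+=3.0767  v^+=2.3451  a^+=0.0632

resid = -3.5852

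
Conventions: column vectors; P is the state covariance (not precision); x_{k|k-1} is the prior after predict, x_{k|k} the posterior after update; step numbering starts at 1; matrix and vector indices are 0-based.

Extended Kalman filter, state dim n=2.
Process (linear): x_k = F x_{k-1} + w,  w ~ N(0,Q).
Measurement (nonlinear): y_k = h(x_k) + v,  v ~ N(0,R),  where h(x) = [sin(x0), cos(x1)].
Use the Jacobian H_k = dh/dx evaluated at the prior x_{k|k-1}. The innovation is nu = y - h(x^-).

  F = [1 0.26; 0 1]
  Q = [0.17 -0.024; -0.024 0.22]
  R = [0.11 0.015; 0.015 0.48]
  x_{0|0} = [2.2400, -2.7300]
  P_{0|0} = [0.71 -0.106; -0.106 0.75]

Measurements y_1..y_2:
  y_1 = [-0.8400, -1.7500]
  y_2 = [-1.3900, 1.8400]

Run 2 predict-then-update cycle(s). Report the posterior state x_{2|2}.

step 1: x^-=[1.5302, -2.7300]  P^-=[0.8756 0.0650; 0.0650 0.9700]  H_jac=[0.0406 0.0000; 0.0000 0.4001]  S=[0.1114 0.0161; 0.0161 0.6353]  K=[0.3141 0.0330; -0.0646 0.6125]  nu=[-1.8392, -0.8335]  x^+=[0.9250, -3.1218]  P^+=[0.8636 0.0514; 0.0514 0.7325]
step 2: x^-=[0.1133, -3.1218]  P^-=[1.1098 0.2178; 0.2178 0.9525]  H_jac=[0.9936 0.0000; 0.0000 0.0198]  S=[1.2056 0.0193; 0.0193 0.4804]  K=[0.9151 -0.0278; 0.1790 0.0321]  nu=[-1.5031, 2.8398]  x^+=[-1.3409, -3.2997]  P^+=[0.1009 0.0203; 0.0203 0.9131]

x_post = [-1.3409, -3.2997]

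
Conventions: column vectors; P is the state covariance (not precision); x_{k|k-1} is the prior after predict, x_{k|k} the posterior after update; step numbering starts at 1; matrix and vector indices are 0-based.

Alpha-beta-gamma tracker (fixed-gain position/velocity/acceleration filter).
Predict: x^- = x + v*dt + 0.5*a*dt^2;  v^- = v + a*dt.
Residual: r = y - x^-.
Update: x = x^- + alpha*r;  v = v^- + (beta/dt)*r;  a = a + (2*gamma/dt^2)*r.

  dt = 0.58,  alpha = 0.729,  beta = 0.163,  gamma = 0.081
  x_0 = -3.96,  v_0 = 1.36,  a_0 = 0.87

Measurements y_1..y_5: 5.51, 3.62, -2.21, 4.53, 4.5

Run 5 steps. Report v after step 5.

v_post = 3.3357

step 1: x_pred=-3.0249  r=8.5349  x^+=3.1971  v^+=4.2632  a^+=4.9801
step 2: x_pred=6.5074  r=-2.8874  x^+=4.4025  v^+=6.3402  a^+=3.5897
step 3: x_pred=8.6836  r=-10.8936  x^+=0.7422  v^+=5.3608  a^+=-1.6564
step 4: x_pred=3.5728  r=0.9572  x^+=4.2706  v^+=4.6691  a^+=-1.1954
step 5: x_pred=6.7776  r=-2.2776  x^+=5.1172  v^+=3.3357  a^+=-2.2922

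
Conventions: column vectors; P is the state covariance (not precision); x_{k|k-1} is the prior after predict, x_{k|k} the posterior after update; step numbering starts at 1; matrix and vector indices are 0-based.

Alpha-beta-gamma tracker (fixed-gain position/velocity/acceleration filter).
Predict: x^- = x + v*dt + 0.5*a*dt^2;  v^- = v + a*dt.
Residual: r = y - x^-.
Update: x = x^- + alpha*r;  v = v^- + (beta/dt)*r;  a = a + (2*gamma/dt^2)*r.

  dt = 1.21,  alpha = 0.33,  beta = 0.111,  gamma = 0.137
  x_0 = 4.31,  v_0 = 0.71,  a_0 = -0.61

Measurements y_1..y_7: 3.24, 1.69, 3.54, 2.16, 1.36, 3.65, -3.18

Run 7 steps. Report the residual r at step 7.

resid = -3.8073

step 1: x_pred=4.7225  r=-1.4825  x^+=4.2333  v^+=-0.1641  a^+=-0.8875
step 2: x_pred=3.3851  r=-1.6951  x^+=2.8257  v^+=-1.3934  a^+=-1.2047
step 3: x_pred=0.2578  r=3.2822  x^+=1.3409  v^+=-2.5500  a^+=-0.5904
step 4: x_pred=-2.1768  r=4.3368  x^+=-0.7457  v^+=-2.8666  a^+=0.2212
step 5: x_pred=-4.0523  r=5.4123  x^+=-2.2662  v^+=-2.1024  a^+=1.2341
step 6: x_pred=-3.9068  r=7.5568  x^+=-1.4130  v^+=0.0840  a^+=2.6483
step 7: x_pred=0.6273  r=-3.8073  x^+=-0.6291  v^+=2.9392  a^+=1.9358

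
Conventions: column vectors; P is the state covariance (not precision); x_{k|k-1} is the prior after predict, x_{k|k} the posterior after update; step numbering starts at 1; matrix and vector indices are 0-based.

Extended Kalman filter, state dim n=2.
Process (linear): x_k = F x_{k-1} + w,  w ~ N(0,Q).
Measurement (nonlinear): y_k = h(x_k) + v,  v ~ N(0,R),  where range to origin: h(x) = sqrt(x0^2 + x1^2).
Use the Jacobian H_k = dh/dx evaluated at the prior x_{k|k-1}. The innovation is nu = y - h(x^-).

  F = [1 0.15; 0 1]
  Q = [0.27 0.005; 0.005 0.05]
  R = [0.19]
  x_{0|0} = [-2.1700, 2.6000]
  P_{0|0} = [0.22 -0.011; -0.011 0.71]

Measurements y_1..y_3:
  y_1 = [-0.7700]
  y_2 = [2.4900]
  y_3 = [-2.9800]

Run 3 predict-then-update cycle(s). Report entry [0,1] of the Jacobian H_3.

H_jac[0,1] = -0.3790

step 1: x^-=[-1.7800, 2.6000]  P^-=[0.5027 0.1005; 0.1005 0.7600]  H_jac=[-0.5649 0.8252]  S=[0.7742]  K=[-0.2597; 0.7367]  nu=[-3.9209]  x^+=[-0.7618, -0.2885]  P^+=[0.4505 0.2486; 0.2486 0.3398]
step 2: x^-=[-0.8051, -0.2885]  P^-=[0.8027 0.3046; 0.3046 0.3898]  H_jac=[-0.9414 -0.3374]  S=[1.1392]  K=[-0.7535; -0.3671]  nu=[1.6348]  x^+=[-2.0369, -0.8887]  P^+=[0.1559 -0.0106; -0.0106 0.2363]
step 3: x^-=[-2.1702, -0.8887]  P^-=[0.4280 0.0299; 0.0299 0.2863]  H_jac=[-0.9254 -0.3790]  S=[0.6186]  K=[-0.6586; -0.2201]  nu=[-5.3252]  x^+=[1.3369, 0.2831]  P^+=[0.1597 -0.0598; -0.0598 0.2563]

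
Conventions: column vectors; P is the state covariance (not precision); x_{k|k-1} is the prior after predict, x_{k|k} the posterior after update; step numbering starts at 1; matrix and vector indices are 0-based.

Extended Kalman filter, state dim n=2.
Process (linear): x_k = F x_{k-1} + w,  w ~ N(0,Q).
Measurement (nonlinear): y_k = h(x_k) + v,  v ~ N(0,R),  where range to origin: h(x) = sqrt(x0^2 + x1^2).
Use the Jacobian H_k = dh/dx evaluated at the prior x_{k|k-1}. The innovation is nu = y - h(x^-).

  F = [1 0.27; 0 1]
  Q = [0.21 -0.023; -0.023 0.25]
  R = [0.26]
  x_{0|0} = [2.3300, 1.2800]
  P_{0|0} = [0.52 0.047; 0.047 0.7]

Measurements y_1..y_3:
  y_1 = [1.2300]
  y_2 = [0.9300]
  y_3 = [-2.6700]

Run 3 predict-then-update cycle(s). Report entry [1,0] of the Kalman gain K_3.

step 1: x^-=[2.6756, 1.2800]  P^-=[0.8064 0.2130; 0.2130 0.9500]  H_jac=[0.9021 0.4316]  S=[1.2590]  K=[0.6508; 0.4783]  nu=[-1.7360]  x^+=[1.5458, 0.4497]  P^+=[0.2731 -0.1789; -0.1789 0.6620]
step 2: x^-=[1.6672, 0.4497]  P^-=[0.4348 -0.0231; -0.0231 0.9120]  H_jac=[0.9655 0.2604]  S=[0.7156]  K=[0.5783; 0.3008]  nu=[-0.7968]  x^+=[1.2064, 0.2101]  P^+=[0.1955 -0.1476; -0.1476 0.8473]
step 3: x^-=[1.2632, 0.2101]  P^-=[0.3876 0.0582; 0.0582 1.0973]  H_jac=[0.9864 0.1641]  S=[0.6856]  K=[0.5717; 0.3464]  nu=[-3.9505]  x^+=[-0.9952, -1.1582]  P^+=[0.1636 -0.0775; -0.0775 1.0151]

K[1,0] = 0.3464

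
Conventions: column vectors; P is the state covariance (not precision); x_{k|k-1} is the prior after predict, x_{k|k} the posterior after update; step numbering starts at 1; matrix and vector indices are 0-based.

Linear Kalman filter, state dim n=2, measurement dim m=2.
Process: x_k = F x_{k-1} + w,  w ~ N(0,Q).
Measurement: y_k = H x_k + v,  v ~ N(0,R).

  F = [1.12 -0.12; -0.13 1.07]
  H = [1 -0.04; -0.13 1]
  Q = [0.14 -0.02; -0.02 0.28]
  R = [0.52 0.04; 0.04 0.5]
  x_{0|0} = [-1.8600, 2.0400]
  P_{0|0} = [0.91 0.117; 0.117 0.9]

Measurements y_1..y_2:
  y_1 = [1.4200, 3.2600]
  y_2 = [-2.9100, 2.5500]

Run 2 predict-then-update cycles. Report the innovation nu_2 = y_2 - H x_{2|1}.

step 1: x^-=[-2.3280, 2.4246]  P^-=[1.2630 -0.1260; -0.1260 1.2932]  S=[1.7952 -0.3026; -0.3026 1.8473]  K=[0.6992 -0.0426; 0.0211 0.7124]  nu=[3.8450, 0.5328]  x^+=[0.3377, 2.8851]  P^+=[0.3640 0.0540; 0.0540 0.3640]
step 2: x^-=[0.0320, 3.0432]  P^-=[0.5874 -0.0542; -0.0542 0.6879]  S=[1.1128 -0.1183; -0.1183 1.2119]  K=[0.5238 -0.0566; -0.0126 0.5722]  nu=[-2.8203, -0.4890]  x^+=[-1.4175, 2.7988]  P^+=[0.2712 0.0279; 0.0279 0.2892]

innov = [-2.8203, -0.4890]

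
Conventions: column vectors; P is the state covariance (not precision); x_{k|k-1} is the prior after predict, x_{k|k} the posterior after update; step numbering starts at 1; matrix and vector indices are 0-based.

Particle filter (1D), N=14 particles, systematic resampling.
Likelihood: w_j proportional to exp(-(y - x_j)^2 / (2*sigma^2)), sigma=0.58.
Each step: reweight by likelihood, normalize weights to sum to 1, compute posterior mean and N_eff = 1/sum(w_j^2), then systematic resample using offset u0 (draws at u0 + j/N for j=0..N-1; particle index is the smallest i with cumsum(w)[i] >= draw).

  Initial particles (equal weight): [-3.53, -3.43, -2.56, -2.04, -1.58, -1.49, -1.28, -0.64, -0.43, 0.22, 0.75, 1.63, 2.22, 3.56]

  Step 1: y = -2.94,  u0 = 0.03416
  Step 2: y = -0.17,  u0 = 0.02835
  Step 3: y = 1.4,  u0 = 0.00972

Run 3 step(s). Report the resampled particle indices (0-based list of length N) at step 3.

resampled_idx = [2, 2, 3, 4, 5, 6, 7, 8, 8, 9, 10, 11, 12, 13]

step 1: w=[0.2358, 0.2769, 0.3192, 0.1187, 0.0253, 0.0174, 0.0066, 0.0002, 0.0000, 0.0000, 0.0000, 0.0000, 0.0000, 0.0000]  mean=-2.9157  Neff=4.0127  idx=[0, 0, 0, 1, 1, 1, 1, 2, 2, 2, 2, 2, 3, 4]
step 2: w=[0.0000, 0.0000, 0.0000, 0.0000, 0.0000, 0.0000, 0.0000, 0.0035, 0.0035, 0.0035, 0.0035, 0.0035, 0.0943, 0.8882]  mean=-1.6406  Neff=1.2535  idx=[12, 12, 13, 13, 13, 13, 13, 13, 13, 13, 13, 13, 13, 13]
step 3: w=[0.0010, 0.0010, 0.0832, 0.0832, 0.0832, 0.0832, 0.0832, 0.0832, 0.0832, 0.0832, 0.0832, 0.0832, 0.0832, 0.0832]  mean=-1.5809  Neff=12.0494  idx=[2, 2, 3, 4, 5, 6, 7, 8, 8, 9, 10, 11, 12, 13]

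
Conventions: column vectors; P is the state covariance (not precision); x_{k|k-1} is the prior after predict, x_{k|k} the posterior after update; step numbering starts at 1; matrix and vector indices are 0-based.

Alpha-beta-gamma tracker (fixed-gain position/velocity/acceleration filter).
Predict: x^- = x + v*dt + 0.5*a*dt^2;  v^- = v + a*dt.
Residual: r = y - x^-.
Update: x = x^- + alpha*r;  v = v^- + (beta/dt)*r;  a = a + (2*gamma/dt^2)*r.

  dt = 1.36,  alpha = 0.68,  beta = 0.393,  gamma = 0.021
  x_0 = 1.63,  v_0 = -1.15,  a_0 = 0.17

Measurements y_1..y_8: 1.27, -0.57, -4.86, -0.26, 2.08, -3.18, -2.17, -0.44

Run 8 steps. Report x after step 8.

x_post = -0.8883

step 1: x_pred=0.2232  r=1.0468  x^+=0.9350  v^+=-0.6163  a^+=0.1938
step 2: x_pred=0.2760  r=-0.8460  x^+=-0.2993  v^+=-0.5973  a^+=0.1746
step 3: x_pred=-0.9501  r=-3.9099  x^+=-3.6088  v^+=-1.4897  a^+=0.0858
step 4: x_pred=-5.5555  r=5.2955  x^+=-1.9546  v^+=0.1572  a^+=0.2060
step 5: x_pred=-1.5503  r=3.6303  x^+=0.9183  v^+=1.4864  a^+=0.2885
step 6: x_pred=3.2066  r=-6.3866  x^+=-1.1363  v^+=0.0332  a^+=0.1434
step 7: x_pred=-0.9585  r=-1.2115  x^+=-1.7823  v^+=-0.1218  a^+=0.1159
step 8: x_pred=-1.8408  r=1.4008  x^+=-0.8883  v^+=0.4406  a^+=0.1477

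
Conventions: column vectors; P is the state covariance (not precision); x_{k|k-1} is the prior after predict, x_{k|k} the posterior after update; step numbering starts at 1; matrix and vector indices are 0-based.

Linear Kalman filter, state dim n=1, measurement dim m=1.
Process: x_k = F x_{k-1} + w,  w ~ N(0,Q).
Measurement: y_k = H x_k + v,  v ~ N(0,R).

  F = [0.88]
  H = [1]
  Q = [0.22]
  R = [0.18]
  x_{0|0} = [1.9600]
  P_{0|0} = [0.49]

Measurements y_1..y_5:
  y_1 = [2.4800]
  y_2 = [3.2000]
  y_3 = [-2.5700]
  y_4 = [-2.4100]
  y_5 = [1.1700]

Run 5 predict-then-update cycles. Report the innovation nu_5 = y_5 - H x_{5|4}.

innov = [2.7160]

step 1: x^-=[1.7248]  P^-=[0.5995]  S=[0.7795]  K=[0.7691]  nu=[0.7552]  x^+=[2.3056]  P^+=[0.1384]
step 2: x^-=[2.0289]  P^-=[0.3272]  S=[0.5072]  K=[0.6451]  nu=[1.1711]  x^+=[2.7844]  P^+=[0.1161]
step 3: x^-=[2.4503]  P^-=[0.3099]  S=[0.4899]  K=[0.6326]  nu=[-5.0203]  x^+=[-0.7255]  P^+=[0.1139]
step 4: x^-=[-0.6385]  P^-=[0.3082]  S=[0.4882]  K=[0.6313]  nu=[-1.7715]  x^+=[-1.7568]  P^+=[0.1136]
step 5: x^-=[-1.5460]  P^-=[0.3080]  S=[0.4880]  K=[0.6311]  nu=[2.7160]  x^+=[0.1682]  P^+=[0.1136]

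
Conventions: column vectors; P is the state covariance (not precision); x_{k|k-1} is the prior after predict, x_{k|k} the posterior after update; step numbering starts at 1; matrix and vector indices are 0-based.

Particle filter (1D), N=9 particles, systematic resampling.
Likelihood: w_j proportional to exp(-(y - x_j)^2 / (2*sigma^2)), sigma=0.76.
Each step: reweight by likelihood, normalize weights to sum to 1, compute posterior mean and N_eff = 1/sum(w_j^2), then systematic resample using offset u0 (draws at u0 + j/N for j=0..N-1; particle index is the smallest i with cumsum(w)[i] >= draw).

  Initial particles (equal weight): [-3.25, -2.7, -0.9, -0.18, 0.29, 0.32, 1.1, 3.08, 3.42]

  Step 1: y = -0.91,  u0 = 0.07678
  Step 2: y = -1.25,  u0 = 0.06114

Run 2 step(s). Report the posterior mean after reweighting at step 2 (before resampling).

step 1: w=[0.0038, 0.0273, 0.4368, 0.2754, 0.1256, 0.1179, 0.0132, 0.0000, 0.0000]  mean=-0.4400  Neff=3.3643  idx=[2, 2, 2, 2, 3, 3, 4, 4, 5]
step 2: w=[0.1908, 0.1908, 0.1908, 0.1908, 0.0787, 0.0787, 0.0272, 0.0272, 0.0251]  mean=-0.6912  Neff=6.2481  idx=[0, 0, 1, 2, 2, 3, 3, 4, 7]

post_mean = -0.6912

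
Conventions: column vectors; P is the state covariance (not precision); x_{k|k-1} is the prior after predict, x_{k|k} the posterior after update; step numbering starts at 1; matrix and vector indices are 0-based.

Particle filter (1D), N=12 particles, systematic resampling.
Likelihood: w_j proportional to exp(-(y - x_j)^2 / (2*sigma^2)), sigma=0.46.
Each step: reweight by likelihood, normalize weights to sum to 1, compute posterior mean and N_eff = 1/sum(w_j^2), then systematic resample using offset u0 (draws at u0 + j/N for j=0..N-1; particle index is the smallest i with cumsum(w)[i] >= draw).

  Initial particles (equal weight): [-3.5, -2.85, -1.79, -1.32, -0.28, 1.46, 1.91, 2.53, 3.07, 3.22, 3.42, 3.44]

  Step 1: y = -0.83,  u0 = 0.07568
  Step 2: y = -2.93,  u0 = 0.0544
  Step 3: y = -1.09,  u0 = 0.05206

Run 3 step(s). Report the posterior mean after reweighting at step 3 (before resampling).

post_mean = -1.5627

step 1: w=[0.0000, 0.0001, 0.0969, 0.4848, 0.4183, 0.0000, 0.0000, 0.0000, 0.0000, 0.0000, 0.0000, 0.0000]  mean=-0.9306  Neff=2.3846  idx=[2, 3, 3, 3, 3, 3, 3, 4, 4, 4, 4, 4]
step 2: w=[0.7794, 0.0368, 0.0368, 0.0368, 0.0368, 0.0368, 0.0368, 0.0000, 0.0000, 0.0000, 0.0000, 0.0000]  mean=-1.6863  Neff=1.6244  idx=[0, 0, 0, 0, 0, 0, 0, 0, 0, 1, 3, 6]
step 3: w=[0.0574, 0.0574, 0.0574, 0.0574, 0.0574, 0.0574, 0.0574, 0.0574, 0.0574, 0.1612, 0.1612, 0.1612]  mean=-1.5627  Neff=9.2955  idx=[0, 2, 3, 5, 6, 8, 9, 9, 10, 10, 11, 11]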